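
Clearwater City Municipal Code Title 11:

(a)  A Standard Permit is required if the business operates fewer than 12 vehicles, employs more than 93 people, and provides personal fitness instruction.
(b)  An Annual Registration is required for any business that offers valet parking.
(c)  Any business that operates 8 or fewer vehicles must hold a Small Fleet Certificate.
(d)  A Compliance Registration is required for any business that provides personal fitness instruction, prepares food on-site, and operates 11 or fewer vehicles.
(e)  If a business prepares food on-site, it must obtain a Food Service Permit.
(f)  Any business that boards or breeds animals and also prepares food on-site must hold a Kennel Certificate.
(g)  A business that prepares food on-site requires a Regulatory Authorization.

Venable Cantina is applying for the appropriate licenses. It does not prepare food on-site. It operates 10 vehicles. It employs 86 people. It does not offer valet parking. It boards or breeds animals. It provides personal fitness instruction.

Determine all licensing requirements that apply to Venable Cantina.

(a) vehicles 10 < 12; employees 86 ≤ 93; provides personal fitness instruction → Standard Permit not required.
(b) does not offer valet parking → Annual Registration not required.
(c) vehicles 10 > 8 → Small Fleet Certificate not required.
(d) provides personal fitness instruction; does not prepare food on-site; vehicles 10 ≤ 11 → Compliance Registration not required.
(e) does not prepare food on-site → Food Service Permit not required.
(f) boards or breeds animals; does not prepare food on-site → Kennel Certificate not required.
(g) does not prepare food on-site → Regulatory Authorization not required.

None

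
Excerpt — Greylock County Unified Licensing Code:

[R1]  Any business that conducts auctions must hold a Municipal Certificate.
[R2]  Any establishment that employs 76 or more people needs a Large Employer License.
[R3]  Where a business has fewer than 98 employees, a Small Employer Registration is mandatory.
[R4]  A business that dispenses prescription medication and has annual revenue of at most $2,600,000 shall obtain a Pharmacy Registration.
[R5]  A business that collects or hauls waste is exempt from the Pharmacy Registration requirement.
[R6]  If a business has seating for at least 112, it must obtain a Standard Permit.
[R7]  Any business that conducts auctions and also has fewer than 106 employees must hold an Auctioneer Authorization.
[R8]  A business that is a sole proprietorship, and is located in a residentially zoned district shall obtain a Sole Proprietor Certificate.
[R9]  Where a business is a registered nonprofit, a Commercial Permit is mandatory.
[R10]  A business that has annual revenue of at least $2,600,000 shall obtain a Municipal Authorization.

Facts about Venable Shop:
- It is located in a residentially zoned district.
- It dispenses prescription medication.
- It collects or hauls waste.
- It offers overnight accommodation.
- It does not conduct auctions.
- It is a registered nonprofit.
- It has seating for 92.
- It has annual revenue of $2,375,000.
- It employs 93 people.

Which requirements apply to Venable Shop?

[R1] does not conduct auctions → Municipal Certificate not required.
[R2] employees 93 ≥ 76 → Large Employer License required.
[R3] employees 93 < 98 → Small Employer Registration required.
[R4] dispenses prescription medication; revenue $2,375,000 ≤ $2,600,000 → Pharmacy Registration required.
[R5] collects or hauls waste → exempt from Pharmacy Registration.
[R6] seating 92 < 112 → Standard Permit not required.
[R7] does not conduct auctions; employees 93 < 106 → Auctioneer Authorization not required.
[R8] is a registered nonprofit (not: is a sole proprietorship); is located in a residentially zoned district → Sole Proprietor Certificate not required.
[R9] is a registered nonprofit → Commercial Permit required.
[R10] revenue $2,375,000 < $2,600,000 → Municipal Authorization not required.

Commercial Permit, Large Employer License, Small Employer Registration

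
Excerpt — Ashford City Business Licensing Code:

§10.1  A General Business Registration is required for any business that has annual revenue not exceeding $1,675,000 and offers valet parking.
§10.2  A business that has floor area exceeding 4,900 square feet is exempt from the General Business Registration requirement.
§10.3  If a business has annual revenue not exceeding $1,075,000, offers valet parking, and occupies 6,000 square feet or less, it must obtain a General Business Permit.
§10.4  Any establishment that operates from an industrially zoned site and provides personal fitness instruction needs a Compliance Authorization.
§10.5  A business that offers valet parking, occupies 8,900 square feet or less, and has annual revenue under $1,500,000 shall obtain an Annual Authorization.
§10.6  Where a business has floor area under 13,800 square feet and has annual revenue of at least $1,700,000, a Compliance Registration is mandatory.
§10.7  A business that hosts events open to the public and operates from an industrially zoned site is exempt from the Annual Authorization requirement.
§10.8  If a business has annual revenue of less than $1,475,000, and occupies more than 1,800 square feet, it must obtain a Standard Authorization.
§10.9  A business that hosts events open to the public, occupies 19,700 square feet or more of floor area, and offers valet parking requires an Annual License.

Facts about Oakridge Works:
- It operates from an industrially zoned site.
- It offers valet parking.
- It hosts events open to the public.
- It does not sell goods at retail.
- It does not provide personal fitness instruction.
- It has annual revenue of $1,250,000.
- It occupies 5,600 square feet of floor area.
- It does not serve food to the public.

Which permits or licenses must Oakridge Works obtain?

Standard Authorization

§10.1 revenue $1,250,000 ≤ $1,675,000; offers valet parking → General Business Registration required.
§10.2 floor area 5,600 square feet > 4,900 square feet → exempt from General Business Registration.
§10.3 revenue $1,250,000 > $1,075,000; offers valet parking; floor area 5,600 square feet ≤ 6,000 square feet → General Business Permit not required.
§10.4 operates from an industrially zoned site; does not provide personal fitness instruction → Compliance Authorization not required.
§10.5 offers valet parking; floor area 5,600 square feet ≤ 8,900 square feet; revenue $1,250,000 < $1,500,000 → Annual Authorization required.
§10.6 floor area 5,600 square feet < 13,800 square feet; revenue $1,250,000 < $1,700,000 → Compliance Registration not required.
§10.7 hosts events open to the public; operates from an industrially zoned site → exempt from Annual Authorization.
§10.8 revenue $1,250,000 < $1,475,000; floor area 5,600 square feet > 1,800 square feet → Standard Authorization required.
§10.9 hosts events open to the public; floor area 5,600 square feet < 19,700 square feet; offers valet parking → Annual License not required.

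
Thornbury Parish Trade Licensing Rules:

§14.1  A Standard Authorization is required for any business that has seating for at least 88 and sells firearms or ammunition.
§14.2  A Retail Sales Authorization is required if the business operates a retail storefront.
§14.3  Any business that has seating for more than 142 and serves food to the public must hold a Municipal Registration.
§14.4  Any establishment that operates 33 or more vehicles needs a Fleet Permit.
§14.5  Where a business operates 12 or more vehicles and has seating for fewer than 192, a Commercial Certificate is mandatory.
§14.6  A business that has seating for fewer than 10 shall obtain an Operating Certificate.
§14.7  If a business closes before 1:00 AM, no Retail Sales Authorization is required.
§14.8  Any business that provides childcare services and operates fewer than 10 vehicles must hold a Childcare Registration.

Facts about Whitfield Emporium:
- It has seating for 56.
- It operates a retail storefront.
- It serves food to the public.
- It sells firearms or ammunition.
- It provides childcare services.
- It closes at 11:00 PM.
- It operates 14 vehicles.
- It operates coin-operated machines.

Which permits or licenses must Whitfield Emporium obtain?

§14.1 seating 56 < 88; sells firearms or ammunition → Standard Authorization not required.
§14.2 operates a retail storefront → Retail Sales Authorization required.
§14.3 seating 56 ≤ 142; serves food to the public → Municipal Registration not required.
§14.4 vehicles 14 < 33 → Fleet Permit not required.
§14.5 vehicles 14 ≥ 12; seating 56 < 192 → Commercial Certificate required.
§14.6 seating 56 ≥ 10 → Operating Certificate not required.
§14.7 closes 11:00 PM, at/before 1:00 AM → exempt from Retail Sales Authorization.
§14.8 provides childcare services; vehicles 14 ≥ 10 → Childcare Registration not required.

Commercial Certificate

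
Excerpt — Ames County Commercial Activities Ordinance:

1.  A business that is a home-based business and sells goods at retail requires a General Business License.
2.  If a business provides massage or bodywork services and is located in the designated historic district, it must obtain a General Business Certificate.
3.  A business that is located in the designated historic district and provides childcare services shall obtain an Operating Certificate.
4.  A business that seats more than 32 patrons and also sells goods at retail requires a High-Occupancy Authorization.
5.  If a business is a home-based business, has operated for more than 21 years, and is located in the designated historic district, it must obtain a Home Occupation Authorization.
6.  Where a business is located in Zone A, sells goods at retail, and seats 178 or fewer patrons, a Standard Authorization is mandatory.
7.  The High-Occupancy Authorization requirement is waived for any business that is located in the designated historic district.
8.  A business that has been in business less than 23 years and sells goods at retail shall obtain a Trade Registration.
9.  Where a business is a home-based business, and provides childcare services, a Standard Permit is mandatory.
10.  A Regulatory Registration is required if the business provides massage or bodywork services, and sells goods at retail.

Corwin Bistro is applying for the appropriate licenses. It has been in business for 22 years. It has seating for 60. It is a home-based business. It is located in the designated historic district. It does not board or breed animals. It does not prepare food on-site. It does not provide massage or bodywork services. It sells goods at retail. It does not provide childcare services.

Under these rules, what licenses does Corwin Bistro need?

General Business License, Home Occupation Authorization, Trade Registration

1. is a home-based business; sells goods at retail → General Business License required.
2. does not provide massage or bodywork services; is located in the designated historic district → General Business Certificate not required.
3. is located in the designated historic district; does not provide childcare services → Operating Certificate not required.
4. seating 60 > 32; sells goods at retail → High-Occupancy Authorization required.
5. is a home-based business; years in business 22 > 21; is located in the designated historic district → Home Occupation Authorization required.
6. is located in the designated historic district (not: is located in Zone A); sells goods at retail; seating 60 ≤ 178 → Standard Authorization not required.
7. is located in the designated historic district → exempt from High-Occupancy Authorization.
8. years in business 22 < 23; sells goods at retail → Trade Registration required.
9. is a home-based business; does not provide childcare services → Standard Permit not required.
10. does not provide massage or bodywork services; sells goods at retail → Regulatory Registration not required.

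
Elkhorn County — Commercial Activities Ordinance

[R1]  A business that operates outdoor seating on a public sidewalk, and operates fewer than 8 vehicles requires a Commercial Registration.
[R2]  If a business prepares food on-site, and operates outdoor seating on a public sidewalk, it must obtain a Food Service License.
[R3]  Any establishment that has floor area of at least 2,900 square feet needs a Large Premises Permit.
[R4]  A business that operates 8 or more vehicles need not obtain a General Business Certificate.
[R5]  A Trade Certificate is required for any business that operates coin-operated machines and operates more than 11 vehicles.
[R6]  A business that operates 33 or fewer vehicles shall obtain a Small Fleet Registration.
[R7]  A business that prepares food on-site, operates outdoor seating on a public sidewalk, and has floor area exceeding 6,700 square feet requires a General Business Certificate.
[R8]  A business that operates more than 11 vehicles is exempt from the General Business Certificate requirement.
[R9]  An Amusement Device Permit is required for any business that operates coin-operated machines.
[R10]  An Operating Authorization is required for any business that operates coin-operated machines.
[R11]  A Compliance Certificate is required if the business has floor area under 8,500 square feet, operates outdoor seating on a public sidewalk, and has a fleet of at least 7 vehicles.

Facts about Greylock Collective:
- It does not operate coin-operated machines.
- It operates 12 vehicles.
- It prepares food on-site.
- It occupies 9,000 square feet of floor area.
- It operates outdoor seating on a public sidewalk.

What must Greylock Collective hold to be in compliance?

Food Service License, Large Premises Permit, Small Fleet Registration

[R1] operates outdoor seating on a public sidewalk; vehicles 12 ≥ 8 → Commercial Registration not required.
[R2] prepares food on-site; operates outdoor seating on a public sidewalk → Food Service License required.
[R3] floor area 9,000 square feet ≥ 2,900 square feet → Large Premises Permit required.
[R4] vehicles 12 ≥ 8 → exempt from General Business Certificate.
[R5] does not operate coin-operated machines; vehicles 12 > 11 → Trade Certificate not required.
[R6] vehicles 12 ≤ 33 → Small Fleet Registration required.
[R7] prepares food on-site; operates outdoor seating on a public sidewalk; floor area 9,000 square feet > 6,700 square feet → General Business Certificate required.
[R8] vehicles 12 > 11 → exempt from General Business Certificate.
[R9] does not operate coin-operated machines → Amusement Device Permit not required.
[R10] does not operate coin-operated machines → Operating Authorization not required.
[R11] floor area 9,000 square feet ≥ 8,500 square feet; operates outdoor seating on a public sidewalk; vehicles 12 ≥ 7 → Compliance Certificate not required.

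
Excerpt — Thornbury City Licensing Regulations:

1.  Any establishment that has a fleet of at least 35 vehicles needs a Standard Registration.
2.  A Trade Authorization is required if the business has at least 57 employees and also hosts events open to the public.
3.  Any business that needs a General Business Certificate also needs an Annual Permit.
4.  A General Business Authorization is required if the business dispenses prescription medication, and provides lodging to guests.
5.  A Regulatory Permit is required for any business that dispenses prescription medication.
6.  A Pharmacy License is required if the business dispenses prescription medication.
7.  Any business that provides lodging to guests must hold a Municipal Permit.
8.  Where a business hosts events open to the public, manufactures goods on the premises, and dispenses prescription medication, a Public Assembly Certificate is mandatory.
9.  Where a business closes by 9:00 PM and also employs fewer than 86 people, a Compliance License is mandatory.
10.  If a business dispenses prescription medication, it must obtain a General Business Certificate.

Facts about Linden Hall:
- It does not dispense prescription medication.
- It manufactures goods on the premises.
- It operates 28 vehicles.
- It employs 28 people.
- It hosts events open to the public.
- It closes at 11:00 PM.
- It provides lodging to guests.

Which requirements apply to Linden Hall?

1. vehicles 28 < 35 → Standard Registration not required.
2. employees 28 < 57; hosts events open to the public → Trade Authorization not required.
3. General Business Certificate is not required → no effect.
4. does not dispense prescription medication; provides lodging to guests → General Business Authorization not required.
5. does not dispense prescription medication → Regulatory Permit not required.
6. does not dispense prescription medication → Pharmacy License not required.
7. provides lodging to guests → Municipal Permit required.
8. hosts events open to the public; manufactures goods on the premises; does not dispense prescription medication → Public Assembly Certificate not required.
9. closes 11:00 PM, after 9:00 PM; employees 28 < 86 → Compliance License not required.
10. does not dispense prescription medication → General Business Certificate not required.

Municipal Permit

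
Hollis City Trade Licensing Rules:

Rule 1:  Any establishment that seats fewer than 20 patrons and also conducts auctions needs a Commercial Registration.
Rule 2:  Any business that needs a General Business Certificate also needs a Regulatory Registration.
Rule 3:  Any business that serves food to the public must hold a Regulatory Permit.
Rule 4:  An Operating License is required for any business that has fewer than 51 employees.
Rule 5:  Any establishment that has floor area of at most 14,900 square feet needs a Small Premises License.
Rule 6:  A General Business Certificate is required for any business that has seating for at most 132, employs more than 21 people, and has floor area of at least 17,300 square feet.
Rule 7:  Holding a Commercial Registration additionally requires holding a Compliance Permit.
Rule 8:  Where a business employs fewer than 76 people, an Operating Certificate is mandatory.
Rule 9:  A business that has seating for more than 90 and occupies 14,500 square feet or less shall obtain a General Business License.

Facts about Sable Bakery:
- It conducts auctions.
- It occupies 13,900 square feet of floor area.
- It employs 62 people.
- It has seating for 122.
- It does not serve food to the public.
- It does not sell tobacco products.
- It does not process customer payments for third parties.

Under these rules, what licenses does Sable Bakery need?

General Business License, Operating Certificate, Small Premises License

Rule 1: seating 122 ≥ 20; conducts auctions → Commercial Registration not required.
Rule 2: General Business Certificate is not required → no effect.
Rule 3: does not serve food to the public → Regulatory Permit not required.
Rule 4: employees 62 ≥ 51 → Operating License not required.
Rule 5: floor area 13,900 square feet ≤ 14,900 square feet → Small Premises License required.
Rule 6: seating 122 ≤ 132; employees 62 > 21; floor area 13,900 square feet < 17,300 square feet → General Business Certificate not required.
Rule 7: Commercial Registration is not required → no effect.
Rule 8: employees 62 < 76 → Operating Certificate required.
Rule 9: seating 122 > 90; floor area 13,900 square feet ≤ 14,500 square feet → General Business License required.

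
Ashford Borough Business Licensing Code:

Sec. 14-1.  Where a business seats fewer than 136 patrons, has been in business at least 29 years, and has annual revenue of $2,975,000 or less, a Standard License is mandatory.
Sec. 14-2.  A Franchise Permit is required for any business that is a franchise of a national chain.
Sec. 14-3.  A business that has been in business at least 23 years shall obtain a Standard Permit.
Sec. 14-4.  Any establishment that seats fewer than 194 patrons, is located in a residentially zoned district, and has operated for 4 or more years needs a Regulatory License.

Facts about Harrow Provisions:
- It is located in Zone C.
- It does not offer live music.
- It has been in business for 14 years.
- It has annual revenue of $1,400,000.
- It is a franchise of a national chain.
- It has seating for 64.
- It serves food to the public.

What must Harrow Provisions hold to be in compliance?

Franchise Permit

Sec. 14-1. seating 64 < 136; years in business 14 < 29; revenue $1,400,000 ≤ $2,975,000 → Standard License not required.
Sec. 14-2. is a franchise of a national chain → Franchise Permit required.
Sec. 14-3. years in business 14 < 23 → Standard Permit not required.
Sec. 14-4. seating 64 < 194; is located in Zone C (not: is located in a residentially zoned district); years in business 14 ≥ 4 → Regulatory License not required.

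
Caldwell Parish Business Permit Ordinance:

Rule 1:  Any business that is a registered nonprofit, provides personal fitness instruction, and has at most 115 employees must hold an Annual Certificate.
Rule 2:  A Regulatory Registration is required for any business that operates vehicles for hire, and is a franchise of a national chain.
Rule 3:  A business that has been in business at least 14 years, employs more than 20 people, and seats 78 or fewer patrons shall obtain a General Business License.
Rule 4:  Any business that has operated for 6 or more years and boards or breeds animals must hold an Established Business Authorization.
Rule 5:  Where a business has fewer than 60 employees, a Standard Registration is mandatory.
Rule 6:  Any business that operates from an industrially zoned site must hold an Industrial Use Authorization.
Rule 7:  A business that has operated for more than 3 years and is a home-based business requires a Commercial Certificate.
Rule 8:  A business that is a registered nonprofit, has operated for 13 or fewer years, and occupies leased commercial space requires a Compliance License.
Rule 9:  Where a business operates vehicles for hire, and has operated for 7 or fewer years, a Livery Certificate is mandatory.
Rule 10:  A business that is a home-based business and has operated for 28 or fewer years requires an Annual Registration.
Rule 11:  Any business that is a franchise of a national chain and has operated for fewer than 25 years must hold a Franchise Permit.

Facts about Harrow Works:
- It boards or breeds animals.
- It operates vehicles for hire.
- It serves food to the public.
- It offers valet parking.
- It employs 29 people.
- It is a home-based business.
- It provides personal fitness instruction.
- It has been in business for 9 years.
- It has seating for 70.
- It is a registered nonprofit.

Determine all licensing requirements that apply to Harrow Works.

Rule 1: is a registered nonprofit; provides personal fitness instruction; employees 29 ≤ 115 → Annual Certificate required.
Rule 2: operates vehicles for hire; is a registered nonprofit (not: is a franchise of a national chain) → Regulatory Registration not required.
Rule 3: years in business 9 < 14; employees 29 > 20; seating 70 ≤ 78 → General Business License not required.
Rule 4: years in business 9 ≥ 6; boards or breeds animals → Established Business Authorization required.
Rule 5: employees 29 < 60 → Standard Registration required.
Rule 6: is a home-based business (not: operates from an industrially zoned site) → Industrial Use Authorization not required.
Rule 7: years in business 9 > 3; is a home-based business → Commercial Certificate required.
Rule 8: is a registered nonprofit; years in business 9 ≤ 13; is a home-based business (not: occupies leased commercial space) → Compliance License not required.
Rule 9: operates vehicles for hire; years in business 9 > 7 → Livery Certificate not required.
Rule 10: is a home-based business; years in business 9 ≤ 28 → Annual Registration required.
Rule 11: is a registered nonprofit (not: is a franchise of a national chain); years in business 9 < 25 → Franchise Permit not required.

Annual Certificate, Annual Registration, Commercial Certificate, Established Business Authorization, Standard Registration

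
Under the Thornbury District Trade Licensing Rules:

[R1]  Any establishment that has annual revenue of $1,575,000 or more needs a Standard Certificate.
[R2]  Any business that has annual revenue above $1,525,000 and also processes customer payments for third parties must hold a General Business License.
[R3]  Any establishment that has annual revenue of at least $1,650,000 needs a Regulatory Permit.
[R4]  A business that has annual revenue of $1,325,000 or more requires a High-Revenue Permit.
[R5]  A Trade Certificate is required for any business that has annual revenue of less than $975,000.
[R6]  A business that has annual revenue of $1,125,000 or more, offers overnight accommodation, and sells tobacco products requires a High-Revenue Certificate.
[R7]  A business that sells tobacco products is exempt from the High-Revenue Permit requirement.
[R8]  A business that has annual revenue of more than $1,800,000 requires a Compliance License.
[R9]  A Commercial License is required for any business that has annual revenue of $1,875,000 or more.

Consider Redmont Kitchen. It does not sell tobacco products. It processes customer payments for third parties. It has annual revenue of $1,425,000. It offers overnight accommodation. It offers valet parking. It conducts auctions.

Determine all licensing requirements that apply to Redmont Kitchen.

[R1] revenue $1,425,000 < $1,575,000 → Standard Certificate not required.
[R2] revenue $1,425,000 ≤ $1,525,000; processes customer payments for third parties → General Business License not required.
[R3] revenue $1,425,000 < $1,650,000 → Regulatory Permit not required.
[R4] revenue $1,425,000 ≥ $1,325,000 → High-Revenue Permit required.
[R5] revenue $1,425,000 ≥ $975,000 → Trade Certificate not required.
[R6] revenue $1,425,000 ≥ $1,125,000; offers overnight accommodation; does not sell tobacco products → High-Revenue Certificate not required.
[R7] does not sell tobacco products → High-Revenue Permit exemption does not apply.
[R8] revenue $1,425,000 ≤ $1,800,000 → Compliance License not required.
[R9] revenue $1,425,000 < $1,875,000 → Commercial License not required.

High-Revenue Permit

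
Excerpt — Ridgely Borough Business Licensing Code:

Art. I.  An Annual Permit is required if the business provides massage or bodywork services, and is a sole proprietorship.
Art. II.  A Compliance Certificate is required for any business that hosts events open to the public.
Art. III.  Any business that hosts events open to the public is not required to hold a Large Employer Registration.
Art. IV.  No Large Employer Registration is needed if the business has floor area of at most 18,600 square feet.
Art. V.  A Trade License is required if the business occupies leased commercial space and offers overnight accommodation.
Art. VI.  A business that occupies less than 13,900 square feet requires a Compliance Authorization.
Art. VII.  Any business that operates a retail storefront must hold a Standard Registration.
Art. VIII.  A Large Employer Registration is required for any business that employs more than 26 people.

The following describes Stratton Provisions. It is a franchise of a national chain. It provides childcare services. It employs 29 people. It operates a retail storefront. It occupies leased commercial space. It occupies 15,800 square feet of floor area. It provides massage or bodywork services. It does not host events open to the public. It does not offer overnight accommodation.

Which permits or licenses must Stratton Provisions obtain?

Art. I. provides massage or bodywork services; is a franchise of a national chain (not: is a sole proprietorship) → Annual Permit not required.
Art. II. does not host events open to the public → Compliance Certificate not required.
Art. III. does not host events open to the public → Large Employer Registration exemption does not apply.
Art. IV. floor area 15,800 square feet ≤ 18,600 square feet → exempt from Large Employer Registration.
Art. V. occupies leased commercial space; does not offer overnight accommodation → Trade License not required.
Art. VI. floor area 15,800 square feet ≥ 13,900 square feet → Compliance Authorization not required.
Art. VII. operates a retail storefront → Standard Registration required.
Art. VIII. employees 29 > 26 → Large Employer Registration required.

Standard Registration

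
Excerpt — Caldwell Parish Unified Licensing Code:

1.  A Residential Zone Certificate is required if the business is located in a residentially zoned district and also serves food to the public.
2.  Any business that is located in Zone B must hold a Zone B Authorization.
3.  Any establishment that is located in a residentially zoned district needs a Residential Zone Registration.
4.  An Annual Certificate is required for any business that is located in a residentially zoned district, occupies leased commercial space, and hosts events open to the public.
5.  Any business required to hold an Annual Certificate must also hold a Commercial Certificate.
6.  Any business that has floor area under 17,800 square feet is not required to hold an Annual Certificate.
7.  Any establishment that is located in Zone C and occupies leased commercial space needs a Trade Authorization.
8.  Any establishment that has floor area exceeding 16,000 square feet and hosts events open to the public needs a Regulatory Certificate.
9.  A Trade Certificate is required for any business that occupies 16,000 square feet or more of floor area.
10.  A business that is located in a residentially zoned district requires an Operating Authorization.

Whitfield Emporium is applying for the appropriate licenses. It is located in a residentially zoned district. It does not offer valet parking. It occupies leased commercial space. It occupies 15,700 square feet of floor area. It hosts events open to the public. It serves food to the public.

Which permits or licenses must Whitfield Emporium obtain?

1. is located in a residentially zoned district; serves food to the public → Residential Zone Certificate required.
2. is located in a residentially zoned district (not: is located in Zone B) → Zone B Authorization not required.
3. is located in a residentially zoned district → Residential Zone Registration required.
4. is located in a residentially zoned district; occupies leased commercial space; hosts events open to the public → Annual Certificate required.
5. Annual Certificate is not required → no effect.
6. floor area 15,700 square feet < 17,800 square feet → exempt from Annual Certificate.
7. is located in a residentially zoned district (not: is located in Zone C); occupies leased commercial space → Trade Authorization not required.
8. floor area 15,700 square feet ≤ 16,000 square feet; hosts events open to the public → Regulatory Certificate not required.
9. floor area 15,700 square feet < 16,000 square feet → Trade Certificate not required.
10. is located in a residentially zoned district → Operating Authorization required.

Operating Authorization, Residential Zone Certificate, Residential Zone Registration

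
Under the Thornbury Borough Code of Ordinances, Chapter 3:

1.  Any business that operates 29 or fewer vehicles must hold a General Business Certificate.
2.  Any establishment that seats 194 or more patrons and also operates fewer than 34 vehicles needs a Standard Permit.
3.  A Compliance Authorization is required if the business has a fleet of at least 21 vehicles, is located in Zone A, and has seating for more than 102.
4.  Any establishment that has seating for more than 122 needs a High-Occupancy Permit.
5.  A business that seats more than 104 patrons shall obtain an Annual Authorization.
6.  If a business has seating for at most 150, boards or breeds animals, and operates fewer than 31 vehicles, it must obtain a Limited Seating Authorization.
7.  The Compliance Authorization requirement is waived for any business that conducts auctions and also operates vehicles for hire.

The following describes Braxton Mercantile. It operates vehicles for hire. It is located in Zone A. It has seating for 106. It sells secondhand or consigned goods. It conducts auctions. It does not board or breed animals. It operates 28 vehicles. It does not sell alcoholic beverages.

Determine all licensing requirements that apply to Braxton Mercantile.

Annual Authorization, General Business Certificate

1. vehicles 28 ≤ 29 → General Business Certificate required.
2. seating 106 < 194; vehicles 28 < 34 → Standard Permit not required.
3. vehicles 28 ≥ 21; is located in Zone A; seating 106 > 102 → Compliance Authorization required.
4. seating 106 ≤ 122 → High-Occupancy Permit not required.
5. seating 106 > 104 → Annual Authorization required.
6. seating 106 ≤ 150; does not board or breed animals; vehicles 28 < 31 → Limited Seating Authorization not required.
7. conducts auctions; operates vehicles for hire → exempt from Compliance Authorization.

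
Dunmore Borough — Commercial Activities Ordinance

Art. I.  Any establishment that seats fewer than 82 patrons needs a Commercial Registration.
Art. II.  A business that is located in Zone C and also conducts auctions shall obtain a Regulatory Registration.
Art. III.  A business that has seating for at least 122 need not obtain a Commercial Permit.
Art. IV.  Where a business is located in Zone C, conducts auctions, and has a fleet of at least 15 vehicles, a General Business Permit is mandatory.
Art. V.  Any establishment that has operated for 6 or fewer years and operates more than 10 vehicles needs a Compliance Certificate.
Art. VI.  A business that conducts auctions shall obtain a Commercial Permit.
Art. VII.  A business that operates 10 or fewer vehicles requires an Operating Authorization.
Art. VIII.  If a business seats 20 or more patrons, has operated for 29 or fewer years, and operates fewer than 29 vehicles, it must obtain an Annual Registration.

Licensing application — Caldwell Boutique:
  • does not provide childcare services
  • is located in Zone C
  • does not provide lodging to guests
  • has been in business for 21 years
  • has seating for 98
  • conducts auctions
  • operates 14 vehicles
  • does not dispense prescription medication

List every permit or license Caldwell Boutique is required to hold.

Annual Registration, Commercial Permit, Regulatory Registration

Art. I. seating 98 ≥ 82 → Commercial Registration not required.
Art. II. is located in Zone C; conducts auctions → Regulatory Registration required.
Art. III. seating 98 < 122 → Commercial Permit exemption does not apply.
Art. IV. is located in Zone C; conducts auctions; vehicles 14 < 15 → General Business Permit not required.
Art. V. years in business 21 > 6; vehicles 14 > 10 → Compliance Certificate not required.
Art. VI. conducts auctions → Commercial Permit required.
Art. VII. vehicles 14 > 10 → Operating Authorization not required.
Art. VIII. seating 98 ≥ 20; years in business 21 ≤ 29; vehicles 14 < 29 → Annual Registration required.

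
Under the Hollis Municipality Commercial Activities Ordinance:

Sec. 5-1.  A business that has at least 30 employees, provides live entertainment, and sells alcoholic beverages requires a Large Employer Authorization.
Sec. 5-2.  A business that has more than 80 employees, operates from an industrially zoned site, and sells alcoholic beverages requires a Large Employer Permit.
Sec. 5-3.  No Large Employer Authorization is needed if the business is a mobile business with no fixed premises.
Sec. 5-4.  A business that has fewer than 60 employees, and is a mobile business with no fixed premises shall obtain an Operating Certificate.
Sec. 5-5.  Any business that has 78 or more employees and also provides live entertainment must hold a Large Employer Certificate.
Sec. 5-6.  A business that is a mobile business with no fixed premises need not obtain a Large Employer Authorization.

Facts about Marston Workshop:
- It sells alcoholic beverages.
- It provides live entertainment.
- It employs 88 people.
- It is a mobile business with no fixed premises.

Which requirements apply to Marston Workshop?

Sec. 5-1. employees 88 ≥ 30; provides live entertainment; sells alcoholic beverages → Large Employer Authorization required.
Sec. 5-2. employees 88 > 80; is a mobile business with no fixed premises (not: operates from an industrially zoned site); sells alcoholic beverages → Large Employer Permit not required.
Sec. 5-3. is a mobile business with no fixed premises → exempt from Large Employer Authorization.
Sec. 5-4. employees 88 ≥ 60; is a mobile business with no fixed premises → Operating Certificate not required.
Sec. 5-5. employees 88 ≥ 78; provides live entertainment → Large Employer Certificate required.
Sec. 5-6. is a mobile business with no fixed premises → exempt from Large Employer Authorization.

Large Employer Certificate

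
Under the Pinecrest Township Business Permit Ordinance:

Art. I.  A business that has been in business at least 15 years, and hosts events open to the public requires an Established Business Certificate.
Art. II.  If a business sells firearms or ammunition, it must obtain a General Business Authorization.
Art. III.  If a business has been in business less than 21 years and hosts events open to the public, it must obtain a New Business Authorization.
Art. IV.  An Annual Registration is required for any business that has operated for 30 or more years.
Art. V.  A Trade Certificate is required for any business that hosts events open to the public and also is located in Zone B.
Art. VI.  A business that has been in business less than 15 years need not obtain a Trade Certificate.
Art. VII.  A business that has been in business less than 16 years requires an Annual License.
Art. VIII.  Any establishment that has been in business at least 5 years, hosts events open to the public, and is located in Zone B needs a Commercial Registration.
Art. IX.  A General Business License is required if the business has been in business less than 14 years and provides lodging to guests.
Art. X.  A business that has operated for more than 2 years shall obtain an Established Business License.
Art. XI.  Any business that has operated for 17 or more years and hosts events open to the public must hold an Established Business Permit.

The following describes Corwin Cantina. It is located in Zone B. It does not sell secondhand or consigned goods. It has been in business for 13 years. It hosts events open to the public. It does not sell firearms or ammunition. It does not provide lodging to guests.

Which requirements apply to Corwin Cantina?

Art. I. years in business 13 < 15; hosts events open to the public → Established Business Certificate not required.
Art. II. does not sell firearms or ammunition → General Business Authorization not required.
Art. III. years in business 13 < 21; hosts events open to the public → New Business Authorization required.
Art. IV. years in business 13 < 30 → Annual Registration not required.
Art. V. hosts events open to the public; is located in Zone B → Trade Certificate required.
Art. VI. years in business 13 < 15 → exempt from Trade Certificate.
Art. VII. years in business 13 < 16 → Annual License required.
Art. VIII. years in business 13 ≥ 5; hosts events open to the public; is located in Zone B → Commercial Registration required.
Art. IX. years in business 13 < 14; does not provide lodging to guests → General Business License not required.
Art. X. years in business 13 > 2 → Established Business License required.
Art. XI. years in business 13 < 17; hosts events open to the public → Established Business Permit not required.

Annual License, Commercial Registration, Established Business License, New Business Authorization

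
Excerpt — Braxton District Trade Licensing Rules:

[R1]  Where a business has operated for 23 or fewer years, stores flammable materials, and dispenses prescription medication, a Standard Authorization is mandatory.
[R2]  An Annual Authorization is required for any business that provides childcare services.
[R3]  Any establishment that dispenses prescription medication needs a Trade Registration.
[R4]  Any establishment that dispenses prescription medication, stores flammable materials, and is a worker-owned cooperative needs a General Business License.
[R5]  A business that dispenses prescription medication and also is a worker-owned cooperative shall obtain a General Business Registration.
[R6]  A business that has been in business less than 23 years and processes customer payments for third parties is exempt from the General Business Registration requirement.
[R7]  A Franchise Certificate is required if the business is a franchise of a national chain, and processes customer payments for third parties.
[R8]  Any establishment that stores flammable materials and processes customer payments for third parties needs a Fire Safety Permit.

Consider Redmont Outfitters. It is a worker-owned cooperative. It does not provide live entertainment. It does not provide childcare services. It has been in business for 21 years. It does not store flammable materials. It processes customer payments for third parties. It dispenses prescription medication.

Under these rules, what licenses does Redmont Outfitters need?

Trade Registration

[R1] years in business 21 ≤ 23; does not store flammable materials; dispenses prescription medication → Standard Authorization not required.
[R2] does not provide childcare services → Annual Authorization not required.
[R3] dispenses prescription medication → Trade Registration required.
[R4] dispenses prescription medication; does not store flammable materials; is a worker-owned cooperative → General Business License not required.
[R5] dispenses prescription medication; is a worker-owned cooperative → General Business Registration required.
[R6] years in business 21 < 23; processes customer payments for third parties → exempt from General Business Registration.
[R7] is a worker-owned cooperative (not: is a franchise of a national chain); processes customer payments for third parties → Franchise Certificate not required.
[R8] does not store flammable materials; processes customer payments for third parties → Fire Safety Permit not required.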